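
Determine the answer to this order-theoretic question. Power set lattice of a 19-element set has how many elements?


Power set = 2^n.
2^19 = 524288


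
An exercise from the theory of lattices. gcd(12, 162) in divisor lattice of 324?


Meet=gcd.
gcd(12,162)=6


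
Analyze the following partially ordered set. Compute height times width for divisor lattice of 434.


Height = length of longest chain minus 1; width = size of largest antichain.
A maximum chain: 1 | 31 | 217 | 434  (height 3).
A maximum antichain: {2, 7, 31}  (width 3).
Product = 3 * 3 = 9


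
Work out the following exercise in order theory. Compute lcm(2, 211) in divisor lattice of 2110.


In a divisor lattice, join = lcm (least common multiple).
gcd(2,211) = 1
lcm(2,211) = 2*211/gcd = 422/1 = 422


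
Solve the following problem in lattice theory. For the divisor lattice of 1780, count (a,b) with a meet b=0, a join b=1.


Complement pair (a,b): a meet b = bottom, a join b = top.
Here: gcd(a,b)=1 and lcm(a,b)=1780, i.e. a*b=1780 with a,b coprime.
Pairs found: (1,1780), (4,445), (5,356), (20,89), ... (4 more)
Total ordered pairs: 8


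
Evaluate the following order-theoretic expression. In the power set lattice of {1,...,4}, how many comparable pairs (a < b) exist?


A comparable pair {a,b} has a < b or b < a in the order.
Count unordered pairs where one element is strictly below the other.
Examples: {{},{1}}, {{},{2}}, {{},{3}}, {{},{4}}, ...
Total comparable pairs: 65


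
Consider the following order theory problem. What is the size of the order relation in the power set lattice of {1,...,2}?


The order relation is {(a,b) : a <= b}, reflexive so it includes (a,a).
Examples: ({},{}), ({},{1,2}), ({},{1}), ({},{2}), ({1,2},{1,2}), ...
Total ordered pairs: 9


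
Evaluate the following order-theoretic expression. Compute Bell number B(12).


B(n) = number of set partitions of an n-element set.
B(n) satisfies the recurrence: B(n+1) = sum_k C(n,k)*B(k).
B(12) = 4213597


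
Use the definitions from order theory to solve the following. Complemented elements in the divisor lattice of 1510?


An element a is complemented if some b has a meet b = bottom, a join b = top.
a is complemented iff gcd(a, n/a)=1, i.e. a is a unitary divisor of 1510.
Complemented elements: 1, 2, 5, 10, 151, 302, ... (2 more)
Count: 8


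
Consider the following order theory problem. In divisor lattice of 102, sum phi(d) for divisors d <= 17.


Divisors of 102 up to 17: [1, 2, 3, 6, 17]
phi values: [1, 1, 2, 2, 16]
Sum = 22


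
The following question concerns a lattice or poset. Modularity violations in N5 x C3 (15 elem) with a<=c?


Modular law: if a <= c then a v (b ^ c) = (a v b) ^ c.
Check all triples (a,b,c) with a <= c among 15 elements.
  e.g. a=(a,0), b=(c,0), c=(b,0): lhs=(a,0) != rhs=(b,0)
  e.g. a=(a,0), b=(c,1), c=(b,0): lhs=(a,0) != rhs=(b,0)
Total violating triples: 18


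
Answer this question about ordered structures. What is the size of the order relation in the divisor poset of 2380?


The order relation is {(a,b) : a <= b}, reflexive so it includes (a,a).
Examples: (1,1), (1,10), (1,119), (1,1190), (1,14), ...
Total ordered pairs: 162


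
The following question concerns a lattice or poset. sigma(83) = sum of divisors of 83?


sigma(n) = sum of divisors.
Divisors of 83: [1, 83]
Sum = 84


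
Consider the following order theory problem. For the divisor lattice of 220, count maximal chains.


A maximal chain goes from the minimum element to a maximal element via cover relations.
Counting all min-to-max paths in the cover graph.
Total maximal chains: 12


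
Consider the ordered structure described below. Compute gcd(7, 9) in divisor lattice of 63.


In a divisor lattice, meet = gcd (greatest common divisor).
By Euclidean algorithm or factoring: gcd(7,9) = 1


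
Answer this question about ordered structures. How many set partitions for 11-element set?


B(n) = number of set partitions of an n-element set.
B(n) satisfies the recurrence: B(n+1) = sum_k C(n,k)*B(k).
B(11) = 678570


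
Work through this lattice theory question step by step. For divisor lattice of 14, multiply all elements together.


Divisors of 14: [1, 2, 7, 14]
Product = n^(d(n)/2) = 14^(4/2)
Product = 196


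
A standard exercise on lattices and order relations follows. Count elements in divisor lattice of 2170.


Divisors of 2170: [1, 2, 5, 7, 10, 14, 31, 35, 62, 70, 155, 217, 310, 434, 1085, 2170]
Count: 16


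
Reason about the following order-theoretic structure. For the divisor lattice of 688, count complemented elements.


An element a is complemented if some b has a meet b = bottom, a join b = top.
a is complemented iff gcd(a, n/a)=1, i.e. a is a unitary divisor of 688.
Complemented elements: 1, 16, 43, 688
Count: 4


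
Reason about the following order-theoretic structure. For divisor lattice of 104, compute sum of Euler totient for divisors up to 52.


Divisors of 104 up to 52: [1, 2, 4, 8, 13, 26, 52]
phi values: [1, 1, 2, 4, 12, 12, 24]
Sum = 56


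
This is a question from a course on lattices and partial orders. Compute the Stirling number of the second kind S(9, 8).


S(n,k) = k*S(n-1,k) + S(n-1,k-1).
S(8,8) = 1, S(8,7) = 28
S(9,8) = 8*1 + 28 = 8 + 28
S(9,8) = 36


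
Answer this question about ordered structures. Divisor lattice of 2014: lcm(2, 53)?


Join=lcm.
gcd(2,53)=1
lcm=106


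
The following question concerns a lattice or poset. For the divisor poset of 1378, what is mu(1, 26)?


In a divisor lattice, mu(a,b) = mu(b/a) where mu is the classical Mobius function.
b/a = 26/1 = 26
Prime factorization of 26: primes [2, 13]
26 is squarefree with 2 prime factor(s), so mu(26) = (-1)^2 = 1


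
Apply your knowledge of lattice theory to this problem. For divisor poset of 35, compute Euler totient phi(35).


phi(n) = n * prod_{p|n} (1 - 1/p).
Prime divisors of 35: [5, 7]
phi(35) = 35 * (1 - 1/5) * (1 - 1/7)
phi(35) = 24


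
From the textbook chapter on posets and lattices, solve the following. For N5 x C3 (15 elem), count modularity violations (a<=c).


Modular law: if a <= c then a v (b ^ c) = (a v b) ^ c.
Check all triples (a,b,c) with a <= c among 15 elements.
  e.g. a=(a,0), b=(c,0), c=(b,0): lhs=(a,0) != rhs=(b,0)
  e.g. a=(a,0), b=(c,1), c=(b,0): lhs=(a,0) != rhs=(b,0)
Total violating triples: 18


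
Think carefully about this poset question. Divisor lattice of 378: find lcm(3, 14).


In a divisor lattice, join = lcm (least common multiple).
gcd(3,14) = 1
lcm(3,14) = 3*14/gcd = 42/1 = 42


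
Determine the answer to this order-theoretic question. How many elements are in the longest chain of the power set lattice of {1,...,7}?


A chain is a totally ordered subset; we count the number of elements in a maximum chain.
Compute, for each element x, the size of the longest chain ending at x:
  {}: 1
  {1}: 2
  {2}: 2
  {3}: 2
  {4}: 2
  {5}: 2
  ...
A maximum chain: {} < {1} < {1,2} < {1,2,3} < {1,2,3,4} < {1,2,3,4,5} < {1,2,3,4,5,6} < {1,2,3,4,5,6,7}
Number of elements in the longest chain: 8


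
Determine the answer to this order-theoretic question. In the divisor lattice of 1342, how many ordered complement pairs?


Complement pair (a,b): a meet b = bottom, a join b = top.
Here: gcd(a,b)=1 and lcm(a,b)=1342, i.e. a*b=1342 with a,b coprime.
Pairs found: (1,1342), (2,671), (11,122), (22,61), ... (4 more)
Total ordered pairs: 8


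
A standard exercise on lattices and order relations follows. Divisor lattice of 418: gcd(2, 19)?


Meet=gcd.
gcd(2,19)=1


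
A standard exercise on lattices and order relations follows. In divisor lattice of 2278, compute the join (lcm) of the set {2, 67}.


In a divisor lattice, join = lcm (least common multiple).
Compute lcm iteratively: start with first element, then lcm(current, next).
Elements: [2, 67]
lcm(2,67) = 134
Final lcm = 134


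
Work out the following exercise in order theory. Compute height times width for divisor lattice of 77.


Height = length of longest chain minus 1; width = size of largest antichain.
A maximum chain: 1 | 11 | 77  (height 2).
A maximum antichain: {7, 11}  (width 2).
Product = 2 * 2 = 4


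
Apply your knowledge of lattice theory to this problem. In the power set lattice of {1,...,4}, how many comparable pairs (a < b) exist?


A comparable pair {a,b} has a < b or b < a in the order.
Count unordered pairs where one element is strictly below the other.
Examples: {{},{1}}, {{},{2}}, {{},{3}}, {{},{4}}, ...
Total comparable pairs: 65


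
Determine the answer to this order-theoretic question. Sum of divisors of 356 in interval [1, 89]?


Interval [1,89] in divisors of 356: [1, 89]
Sum = 90


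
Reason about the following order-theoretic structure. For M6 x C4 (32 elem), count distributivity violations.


Distributive law: a ^ (b v c) = (a ^ b) v (a ^ c).
Check all 32^3 = 32768 ordered triples (a,b,c).
  e.g. a=(a1,0), b=(a2,0), c=(a3,0): lhs=(a1,0) != rhs=(0,0)
  e.g. a=(a1,0), b=(a2,0), c=(a3,1): lhs=(a1,0) != rhs=(0,0)
Total violating triples: 7680


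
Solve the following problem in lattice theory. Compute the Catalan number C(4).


C(n) = C(2n, n) / (n+1).
C(8, 4) = 70
C(4) = 70 / 5 = 14


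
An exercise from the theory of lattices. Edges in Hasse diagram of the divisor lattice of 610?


A cover relation a -< b holds when a < b with no c strictly between.
Cover relations:
  1 -< 2
  1 -< 5
  1 -< 61
  2 -< 10
  2 -< 122
  5 -< 10
  5 -< 305
  10 -< 610
  ...4 more
Total: 12


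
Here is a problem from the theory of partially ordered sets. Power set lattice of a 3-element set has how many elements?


Power set = 2^n.
2^3 = 8


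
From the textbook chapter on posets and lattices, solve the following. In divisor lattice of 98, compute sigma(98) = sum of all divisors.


sigma(n) = sum of divisors.
Divisors of 98: [1, 2, 7, 14, 49, 98]
Sum = 171


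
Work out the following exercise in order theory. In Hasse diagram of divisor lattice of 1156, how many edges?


A cover relation a -< b holds when a < b with no c strictly between.
Cover relations:
  1 -< 2
  1 -< 17
  2 -< 4
  2 -< 34
  4 -< 68
  17 -< 34
  17 -< 289
  34 -< 68
  ...4 more
Total: 12


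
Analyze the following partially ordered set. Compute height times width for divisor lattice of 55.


Height = length of longest chain minus 1; width = size of largest antichain.
A maximum chain: 1 | 11 | 55  (height 2).
A maximum antichain: {5, 11}  (width 2).
Product = 2 * 2 = 4


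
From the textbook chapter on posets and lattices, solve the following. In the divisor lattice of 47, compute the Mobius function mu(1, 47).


In a divisor lattice, mu(a,b) = mu(b/a) where mu is the classical Mobius function.
b/a = 47/1 = 47
Prime factorization of 47: primes [47]
47 is squarefree with 1 prime factor(s), so mu(47) = (-1)^1 = -1


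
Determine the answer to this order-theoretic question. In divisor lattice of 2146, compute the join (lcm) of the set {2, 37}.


In a divisor lattice, join = lcm (least common multiple).
Compute lcm iteratively: start with first element, then lcm(current, next).
Elements: [2, 37]
lcm(2,37) = 74
Final lcm = 74


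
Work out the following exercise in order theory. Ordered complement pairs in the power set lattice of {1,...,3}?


Complement pair (a,b): a meet b = bottom, a join b = top.
Here: A intersect B = {} and A union B = {1,...,3}.
Pairs found: ({},{1,2,3}), ({1},{2,3}), ({2},{1,3}), ({3},{1,2}), ... (4 more)
Total ordered pairs: 8


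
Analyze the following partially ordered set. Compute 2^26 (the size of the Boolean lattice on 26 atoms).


Power set = 2^n.
2^26 = 67108864


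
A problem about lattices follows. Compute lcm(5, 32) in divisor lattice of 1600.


In a divisor lattice, join = lcm (least common multiple).
gcd(5,32) = 1
lcm(5,32) = 5*32/gcd = 160/1 = 160


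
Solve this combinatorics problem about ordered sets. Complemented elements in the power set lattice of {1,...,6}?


An element a is complemented if some b has a meet b = bottom, a join b = top.
every subset A has complement S\A, so all elements are complemented.
Complemented elements: {}, {1}, {2}, {3}, {4}, {5}, ... (58 more)
Count: 64


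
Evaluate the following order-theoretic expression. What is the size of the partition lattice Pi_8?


B(n) = number of set partitions of an n-element set.
B(n) satisfies the recurrence: B(n+1) = sum_k C(n,k)*B(k).
B(8) = 4140


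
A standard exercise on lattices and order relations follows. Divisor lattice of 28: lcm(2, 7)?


Join=lcm.
gcd(2,7)=1
lcm=14


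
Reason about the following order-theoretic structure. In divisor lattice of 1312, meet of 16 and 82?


In a divisor lattice, meet = gcd (greatest common divisor).
By Euclidean algorithm or factoring: gcd(16,82) = 2


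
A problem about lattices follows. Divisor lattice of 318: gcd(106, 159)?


Meet=gcd.
gcd(106,159)=53


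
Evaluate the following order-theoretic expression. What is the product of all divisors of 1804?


Divisors of 1804: [1, 2, 4, 11, 22, 41, 44, 82, 164, 451, 902, 1804]
Product = n^(d(n)/2) = 1804^(12/2)
Product = 34468247221412663296


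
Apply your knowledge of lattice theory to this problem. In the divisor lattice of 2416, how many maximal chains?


A maximal chain goes from the minimum element to a maximal element via cover relations.
Counting all min-to-max paths in the cover graph.
Total maximal chains: 5


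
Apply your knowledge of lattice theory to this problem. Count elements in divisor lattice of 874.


Divisors of 874: [1, 2, 19, 23, 38, 46, 437, 874]
Count: 8


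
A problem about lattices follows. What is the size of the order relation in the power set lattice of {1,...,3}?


The order relation is {(a,b) : a <= b}, reflexive so it includes (a,a).
Examples: ({},{}), ({},{1,2}), ({},{1,2,3}), ({},{1,3}), ({},{1}), ...
Total ordered pairs: 27


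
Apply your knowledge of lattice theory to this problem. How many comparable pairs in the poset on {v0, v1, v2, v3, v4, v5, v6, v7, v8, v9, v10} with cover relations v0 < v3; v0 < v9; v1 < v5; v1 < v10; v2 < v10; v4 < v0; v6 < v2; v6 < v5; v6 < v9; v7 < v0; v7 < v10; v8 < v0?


A comparable pair {a,b} has a < b or b < a in the order.
Count unordered pairs where one element is strictly below the other.
Examples: {v0,v3}, {v0,v4}, {v0,v7}, {v0,v8}, ...
Total comparable pairs: 19


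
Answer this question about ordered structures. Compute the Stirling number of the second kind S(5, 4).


S(n,k) = k*S(n-1,k) + S(n-1,k-1).
S(4,4) = 1, S(4,3) = 6
S(5,4) = 4*1 + 6 = 4 + 6
S(5,4) = 10


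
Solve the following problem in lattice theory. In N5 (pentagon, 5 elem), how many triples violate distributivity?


Distributive law: a ^ (b v c) = (a ^ b) v (a ^ c).
Check all 5^3 = 125 ordered triples (a,b,c).
  e.g. a=b, b=a, c=c: lhs=b != rhs=a
  e.g. a=b, b=c, c=a: lhs=b != rhs=a
Total violating triples: 2


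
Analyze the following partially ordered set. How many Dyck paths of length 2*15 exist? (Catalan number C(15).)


C(n) = C(2n, n) / (n+1).
C(30, 15) = 155117520
C(15) = 155117520 / 16 = 9694845


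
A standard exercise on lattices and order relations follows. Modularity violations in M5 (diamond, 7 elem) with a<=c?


Modular law: if a <= c then a v (b ^ c) = (a v b) ^ c.
Check all triples (a,b,c) with a <= c among 7 elements.
This lattice is modular (diamonds M_m and their chain-products are modular).
Total violating triples: 0


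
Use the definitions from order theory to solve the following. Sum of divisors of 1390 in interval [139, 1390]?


Interval [139,1390] in divisors of 1390: [139, 278, 695, 1390]
Sum = 2502


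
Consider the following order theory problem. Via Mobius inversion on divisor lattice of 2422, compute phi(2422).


phi(n) = n * prod_{p|n} (1 - 1/p).
Prime divisors of 2422: [2, 7, 173]
phi(2422) = 2422 * (1 - 1/2) * (1 - 1/7) * (1 - 1/173)
phi(2422) = 1032


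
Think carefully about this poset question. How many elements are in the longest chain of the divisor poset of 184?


A chain is a totally ordered subset; we count the number of elements in a maximum chain.
Compute, for each element x, the size of the longest chain ending at x:
  1: 1
  2: 2
  23: 2
  4: 3
  8: 4
  46: 3
  ...
A maximum chain: 1 < 2 < 4 < 8 < 184
Number of elements in the longest chain: 5


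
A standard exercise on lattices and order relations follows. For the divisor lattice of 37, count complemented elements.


An element a is complemented if some b has a meet b = bottom, a join b = top.
a is complemented iff gcd(a, n/a)=1, i.e. a is a unitary divisor of 37.
Complemented elements: 1, 37
Count: 2


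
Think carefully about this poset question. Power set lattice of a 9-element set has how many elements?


Power set = 2^n.
2^9 = 512


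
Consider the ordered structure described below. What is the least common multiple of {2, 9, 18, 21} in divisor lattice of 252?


In a divisor lattice, join = lcm (least common multiple).
Compute lcm iteratively: start with first element, then lcm(current, next).
Elements: [2, 9, 18, 21]
lcm(2,9) = 18
lcm(18,18) = 18
lcm(18,21) = 126
Final lcm = 126


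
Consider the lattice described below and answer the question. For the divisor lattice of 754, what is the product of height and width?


Height = length of longest chain minus 1; width = size of largest antichain.
A maximum chain: 1 | 29 | 377 | 754  (height 3).
A maximum antichain: {2, 13, 29}  (width 3).
Product = 3 * 3 = 9


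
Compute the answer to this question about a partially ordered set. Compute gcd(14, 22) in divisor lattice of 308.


In a divisor lattice, meet = gcd (greatest common divisor).
By Euclidean algorithm or factoring: gcd(14,22) = 2


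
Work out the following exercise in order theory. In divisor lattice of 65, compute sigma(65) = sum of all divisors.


sigma(n) = sum of divisors.
Divisors of 65: [1, 5, 13, 65]
Sum = 84


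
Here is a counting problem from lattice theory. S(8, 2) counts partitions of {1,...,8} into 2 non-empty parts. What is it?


S(n,k) = k*S(n-1,k) + S(n-1,k-1).
S(7,2) = 63, S(7,1) = 1
S(8,2) = 2*63 + 1 = 126 + 1
S(8,2) = 127


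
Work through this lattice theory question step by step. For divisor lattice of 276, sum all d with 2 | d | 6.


Interval [2,6] in divisors of 276: [2, 6]
Sum = 8


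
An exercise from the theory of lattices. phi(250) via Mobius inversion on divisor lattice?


phi(n) = n * prod_{p|n} (1 - 1/p).
Prime divisors of 250: [2, 5]
phi(250) = 250 * (1 - 1/2) * (1 - 1/5)
phi(250) = 100


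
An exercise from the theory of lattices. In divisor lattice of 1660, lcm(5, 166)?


Join=lcm.
gcd(5,166)=1
lcm=830


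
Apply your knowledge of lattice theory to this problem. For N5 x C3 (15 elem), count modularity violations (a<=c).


Modular law: if a <= c then a v (b ^ c) = (a v b) ^ c.
Check all triples (a,b,c) with a <= c among 15 elements.
  e.g. a=(a,0), b=(c,0), c=(b,0): lhs=(a,0) != rhs=(b,0)
  e.g. a=(a,0), b=(c,1), c=(b,0): lhs=(a,0) != rhs=(b,0)
Total violating triples: 18


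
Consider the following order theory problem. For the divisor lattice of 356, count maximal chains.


A maximal chain goes from the minimum element to a maximal element via cover relations.
Counting all min-to-max paths in the cover graph.
Total maximal chains: 3


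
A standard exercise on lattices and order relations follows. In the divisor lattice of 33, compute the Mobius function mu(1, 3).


In a divisor lattice, mu(a,b) = mu(b/a) where mu is the classical Mobius function.
b/a = 3/1 = 3
Prime factorization of 3: primes [3]
3 is squarefree with 1 prime factor(s), so mu(3) = (-1)^1 = -1


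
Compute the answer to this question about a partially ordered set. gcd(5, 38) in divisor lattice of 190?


Meet=gcd.
gcd(5,38)=1


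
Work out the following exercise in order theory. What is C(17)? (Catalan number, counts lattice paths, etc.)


C(n) = C(2n, n) / (n+1).
C(34, 17) = 2333606220
C(17) = 2333606220 / 18 = 129644790


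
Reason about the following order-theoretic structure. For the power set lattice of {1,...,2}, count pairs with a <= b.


The order relation is {(a,b) : a <= b}, reflexive so it includes (a,a).
Examples: ({},{}), ({},{1,2}), ({},{1}), ({},{2}), ({1,2},{1,2}), ...
Total ordered pairs: 9


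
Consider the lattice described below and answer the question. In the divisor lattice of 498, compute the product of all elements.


Divisors of 498: [1, 2, 3, 6, 83, 166, 249, 498]
Product = n^(d(n)/2) = 498^(8/2)
Product = 61505984016


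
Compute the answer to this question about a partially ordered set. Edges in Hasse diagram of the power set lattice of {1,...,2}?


A cover relation a -< b holds when a < b with no c strictly between.
Cover relations:
  {} -< {1}
  {} -< {2}
  {1} -< {1,2}
  {2} -< {1,2}
Total: 4


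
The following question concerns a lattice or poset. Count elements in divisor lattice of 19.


Divisors of 19: [1, 19]
Count: 2


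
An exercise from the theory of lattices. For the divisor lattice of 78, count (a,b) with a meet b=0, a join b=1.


Complement pair (a,b): a meet b = bottom, a join b = top.
Here: gcd(a,b)=1 and lcm(a,b)=78, i.e. a*b=78 with a,b coprime.
Pairs found: (1,78), (2,39), (3,26), (6,13), ... (4 more)
Total ordered pairs: 8


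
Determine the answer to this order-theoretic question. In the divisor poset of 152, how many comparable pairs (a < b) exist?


A comparable pair {a,b} has a < b or b < a in the order.
Count unordered pairs where one element is strictly below the other.
Examples: {1,2}, {1,4}, {1,8}, {1,19}, ...
Total comparable pairs: 22


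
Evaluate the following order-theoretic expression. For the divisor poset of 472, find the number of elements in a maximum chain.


A chain is a totally ordered subset; we count the number of elements in a maximum chain.
Compute, for each element x, the size of the longest chain ending at x:
  1: 1
  2: 2
  59: 2
  4: 3
  8: 4
  118: 3
  ...
A maximum chain: 1 < 2 < 4 < 8 < 472
Number of elements in the longest chain: 5


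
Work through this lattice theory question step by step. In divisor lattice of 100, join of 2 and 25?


In a divisor lattice, join = lcm (least common multiple).
gcd(2,25) = 1
lcm(2,25) = 2*25/gcd = 50/1 = 50


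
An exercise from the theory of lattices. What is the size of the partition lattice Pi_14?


B(n) = number of set partitions of an n-element set.
B(n) satisfies the recurrence: B(n+1) = sum_k C(n,k)*B(k).
B(14) = 190899322


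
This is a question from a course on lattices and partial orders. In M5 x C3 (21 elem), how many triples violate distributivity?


Distributive law: a ^ (b v c) = (a ^ b) v (a ^ c).
Check all 21^3 = 9261 ordered triples (a,b,c).
  e.g. a=(a1,0), b=(a2,0), c=(a3,0): lhs=(a1,0) != rhs=(0,0)
  e.g. a=(a1,0), b=(a2,0), c=(a3,1): lhs=(a1,0) != rhs=(0,0)
Total violating triples: 1620


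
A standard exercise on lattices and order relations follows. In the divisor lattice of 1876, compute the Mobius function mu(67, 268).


In a divisor lattice, mu(a,b) = mu(b/a) where mu is the classical Mobius function.
b/a = 268/67 = 4
Prime factorization of 4: primes [2]
4 is not squarefree, so mu(4) = 0


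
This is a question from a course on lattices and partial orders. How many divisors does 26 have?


Divisors of 26: [1, 2, 13, 26]
Count: 4


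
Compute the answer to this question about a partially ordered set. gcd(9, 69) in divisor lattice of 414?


Meet=gcd.
gcd(9,69)=3


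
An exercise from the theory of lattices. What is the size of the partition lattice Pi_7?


B(n) = number of set partitions of an n-element set.
B(n) satisfies the recurrence: B(n+1) = sum_k C(n,k)*B(k).
B(7) = 877


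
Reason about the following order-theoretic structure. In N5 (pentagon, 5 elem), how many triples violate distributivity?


Distributive law: a ^ (b v c) = (a ^ b) v (a ^ c).
Check all 5^3 = 125 ordered triples (a,b,c).
  e.g. a=b, b=a, c=c: lhs=b != rhs=a
  e.g. a=b, b=c, c=a: lhs=b != rhs=a
Total violating triples: 2


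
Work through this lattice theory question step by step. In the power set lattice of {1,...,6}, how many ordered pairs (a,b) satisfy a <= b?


The order relation is {(a,b) : a <= b}, reflexive so it includes (a,a).
Examples: ({},{}), ({},{1,2}), ({},{1,2,3}), ({},{1,2,3,4}), ({},{1,2,3,4,5}), ...
Total ordered pairs: 729


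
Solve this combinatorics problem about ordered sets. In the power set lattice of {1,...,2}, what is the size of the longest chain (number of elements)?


A chain is a totally ordered subset; we count the number of elements in a maximum chain.
Compute, for each element x, the size of the longest chain ending at x:
  {}: 1
  {1}: 2
  {2}: 2
  {1,2}: 3
A maximum chain: {} < {1} < {1,2}
Number of elements in the longest chain: 3


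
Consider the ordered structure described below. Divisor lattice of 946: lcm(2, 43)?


Join=lcm.
gcd(2,43)=1
lcm=86


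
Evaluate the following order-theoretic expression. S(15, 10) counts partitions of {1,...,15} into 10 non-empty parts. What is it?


S(n,k) = k*S(n-1,k) + S(n-1,k-1).
S(14,10) = 752752, S(14,9) = 5135130
S(15,10) = 10*752752 + 5135130 = 7527520 + 5135130
S(15,10) = 12662650


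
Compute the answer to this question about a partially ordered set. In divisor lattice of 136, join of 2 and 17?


In a divisor lattice, join = lcm (least common multiple).
gcd(2,17) = 1
lcm(2,17) = 2*17/gcd = 34/1 = 34


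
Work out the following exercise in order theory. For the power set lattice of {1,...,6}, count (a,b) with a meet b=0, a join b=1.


Complement pair (a,b): a meet b = bottom, a join b = top.
Here: A intersect B = {} and A union B = {1,...,6}.
Pairs found: ({},{1,2,3,4,5,6}), ({1},{2,3,4,5,6}), ({2},{1,3,4,5,6}), ({3},{1,2,4,5,6}), ... (60 more)
Total ordered pairs: 64


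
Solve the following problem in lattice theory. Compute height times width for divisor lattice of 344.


Height = length of longest chain minus 1; width = size of largest antichain.
A maximum chain: 1 | 43 | 86 | 172 | 344  (height 4).
A maximum antichain: {2, 43}  (width 2).
Product = 4 * 2 = 8


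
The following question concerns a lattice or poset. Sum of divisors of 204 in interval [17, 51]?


Interval [17,51] in divisors of 204: [17, 51]
Sum = 68


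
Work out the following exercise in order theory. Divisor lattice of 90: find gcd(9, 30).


In a divisor lattice, meet = gcd (greatest common divisor).
By Euclidean algorithm or factoring: gcd(9,30) = 3


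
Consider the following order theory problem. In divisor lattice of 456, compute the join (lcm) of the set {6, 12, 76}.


In a divisor lattice, join = lcm (least common multiple).
Compute lcm iteratively: start with first element, then lcm(current, next).
Elements: [6, 12, 76]
lcm(6,12) = 12
lcm(12,76) = 228
Final lcm = 228


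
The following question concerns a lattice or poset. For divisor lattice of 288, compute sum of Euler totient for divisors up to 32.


Divisors of 288 up to 32: [1, 2, 3, 4, 6, 8, 9, 12, 16, 18, 24, 32]
phi values: [1, 1, 2, 2, 2, 4, 6, 4, 8, 6, 8, 16]
Sum = 60


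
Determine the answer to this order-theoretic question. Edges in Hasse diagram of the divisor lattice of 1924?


A cover relation a -< b holds when a < b with no c strictly between.
Cover relations:
  1 -< 2
  1 -< 13
  1 -< 37
  2 -< 4
  2 -< 26
  2 -< 74
  4 -< 52
  4 -< 148
  ...12 more
Total: 20


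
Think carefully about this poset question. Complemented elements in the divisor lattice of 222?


An element a is complemented if some b has a meet b = bottom, a join b = top.
a is complemented iff gcd(a, n/a)=1, i.e. a is a unitary divisor of 222.
Complemented elements: 1, 2, 3, 6, 37, 74, ... (2 more)
Count: 8


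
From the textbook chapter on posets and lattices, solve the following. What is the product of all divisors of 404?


Divisors of 404: [1, 2, 4, 101, 202, 404]
Product = n^(d(n)/2) = 404^(6/2)
Product = 65939264


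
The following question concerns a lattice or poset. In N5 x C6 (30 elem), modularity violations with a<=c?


Modular law: if a <= c then a v (b ^ c) = (a v b) ^ c.
Check all triples (a,b,c) with a <= c among 30 elements.
  e.g. a=(a,0), b=(c,0), c=(b,0): lhs=(a,0) != rhs=(b,0)
  e.g. a=(a,0), b=(c,1), c=(b,0): lhs=(a,0) != rhs=(b,0)
Total violating triples: 126


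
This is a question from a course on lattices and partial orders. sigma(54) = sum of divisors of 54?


sigma(n) = sum of divisors.
Divisors of 54: [1, 2, 3, 6, 9, 18, 27, 54]
Sum = 120


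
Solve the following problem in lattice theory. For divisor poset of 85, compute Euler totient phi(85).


phi(n) = n * prod_{p|n} (1 - 1/p).
Prime divisors of 85: [5, 17]
phi(85) = 85 * (1 - 1/5) * (1 - 1/17)
phi(85) = 64


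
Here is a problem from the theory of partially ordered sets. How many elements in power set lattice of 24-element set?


Power set = 2^n.
2^24 = 16777216


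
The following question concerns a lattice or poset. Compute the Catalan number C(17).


C(n) = C(2n, n) / (n+1).
C(34, 17) = 2333606220
C(17) = 2333606220 / 18 = 129644790


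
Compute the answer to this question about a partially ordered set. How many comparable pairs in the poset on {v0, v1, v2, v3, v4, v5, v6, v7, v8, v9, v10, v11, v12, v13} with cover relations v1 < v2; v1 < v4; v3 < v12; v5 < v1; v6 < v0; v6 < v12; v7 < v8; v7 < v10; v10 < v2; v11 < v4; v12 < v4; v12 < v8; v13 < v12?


A comparable pair {a,b} has a < b or b < a in the order.
Count unordered pairs where one element is strictly below the other.
Examples: {v0,v6}, {v1,v2}, {v1,v4}, {v1,v5}, ...
Total comparable pairs: 22


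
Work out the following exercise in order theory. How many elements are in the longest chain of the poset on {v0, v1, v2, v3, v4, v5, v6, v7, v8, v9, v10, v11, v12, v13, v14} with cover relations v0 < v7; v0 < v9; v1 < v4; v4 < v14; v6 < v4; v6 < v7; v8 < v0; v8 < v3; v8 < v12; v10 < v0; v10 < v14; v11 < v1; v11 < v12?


A chain is a totally ordered subset; we count the number of elements in a maximum chain.
Compute, for each element x, the size of the longest chain ending at x:
  v2: 1
  v5: 1
  v6: 1
  v8: 1
  v10: 1
  v11: 1
  ...
A maximum chain: v11 < v1 < v4 < v14
Number of elements in the longest chain: 4


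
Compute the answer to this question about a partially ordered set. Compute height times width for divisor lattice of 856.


Height = length of longest chain minus 1; width = size of largest antichain.
A maximum chain: 1 | 107 | 214 | 428 | 856  (height 4).
A maximum antichain: {2, 107}  (width 2).
Product = 4 * 2 = 8


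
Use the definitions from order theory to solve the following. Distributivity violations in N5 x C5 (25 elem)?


Distributive law: a ^ (b v c) = (a ^ b) v (a ^ c).
Check all 25^3 = 15625 ordered triples (a,b,c).
  e.g. a=(b,0), b=(a,0), c=(c,0): lhs=(b,0) != rhs=(a,0)
  e.g. a=(b,0), b=(a,0), c=(c,1): lhs=(b,0) != rhs=(a,0)
Total violating triples: 250


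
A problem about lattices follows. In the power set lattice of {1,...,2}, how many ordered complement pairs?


Complement pair (a,b): a meet b = bottom, a join b = top.
Here: A intersect B = {} and A union B = {1,...,2}.
Pairs found: ({},{1,2}), ({1},{2}), ({2},{1}), ({1,2},{})
Total ordered pairs: 4


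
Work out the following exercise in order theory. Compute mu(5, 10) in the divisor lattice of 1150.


In a divisor lattice, mu(a,b) = mu(b/a) where mu is the classical Mobius function.
b/a = 10/5 = 2
Prime factorization of 2: primes [2]
2 is squarefree with 1 prime factor(s), so mu(2) = (-1)^1 = -1


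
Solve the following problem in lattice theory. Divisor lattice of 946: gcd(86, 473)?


Meet=gcd.
gcd(86,473)=43


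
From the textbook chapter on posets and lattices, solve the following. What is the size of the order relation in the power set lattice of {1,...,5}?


The order relation is {(a,b) : a <= b}, reflexive so it includes (a,a).
Examples: ({},{}), ({},{1,2}), ({},{1,2,3}), ({},{1,2,3,4}), ({},{1,2,3,4,5}), ...
Total ordered pairs: 243


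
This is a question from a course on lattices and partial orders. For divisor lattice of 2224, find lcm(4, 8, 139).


In a divisor lattice, join = lcm (least common multiple).
Compute lcm iteratively: start with first element, then lcm(current, next).
Elements: [4, 8, 139]
lcm(4,8) = 8
lcm(8,139) = 1112
Final lcm = 1112


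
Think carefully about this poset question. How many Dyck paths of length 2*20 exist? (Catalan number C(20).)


C(n) = C(2n, n) / (n+1).
C(40, 20) = 137846528820
C(20) = 137846528820 / 21 = 6564120420


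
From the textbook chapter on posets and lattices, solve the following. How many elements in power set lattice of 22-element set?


Power set = 2^n.
2^22 = 4194304


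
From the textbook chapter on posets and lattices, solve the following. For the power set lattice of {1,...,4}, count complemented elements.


An element a is complemented if some b has a meet b = bottom, a join b = top.
every subset A has complement S\A, so all elements are complemented.
Complemented elements: {}, {1}, {2}, {3}, {4}, {1,2}, ... (10 more)
Count: 16


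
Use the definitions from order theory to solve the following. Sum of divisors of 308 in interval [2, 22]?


Interval [2,22] in divisors of 308: [2, 22]
Sum = 24


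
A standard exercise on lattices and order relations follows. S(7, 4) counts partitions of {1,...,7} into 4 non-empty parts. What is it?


S(n,k) = k*S(n-1,k) + S(n-1,k-1).
S(6,4) = 65, S(6,3) = 90
S(7,4) = 4*65 + 90 = 260 + 90
S(7,4) = 350


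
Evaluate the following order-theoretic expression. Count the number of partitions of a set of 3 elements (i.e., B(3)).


B(n) = number of set partitions of an n-element set.
B(n) satisfies the recurrence: B(n+1) = sum_k C(n,k)*B(k).
B(3) = 5


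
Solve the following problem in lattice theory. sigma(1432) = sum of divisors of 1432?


sigma(n) = sum of divisors.
Divisors of 1432: [1, 2, 4, 8, 179, 358, 716, 1432]
Sum = 2700


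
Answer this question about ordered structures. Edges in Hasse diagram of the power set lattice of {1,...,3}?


A cover relation a -< b holds when a < b with no c strictly between.
Cover relations:
  {} -< {1}
  {} -< {2}
  {} -< {3}
  {1} -< {1,2}
  {1} -< {1,3}
  {2} -< {1,2}
  {2} -< {2,3}
  {3} -< {1,3}
  ...4 more
Total: 12


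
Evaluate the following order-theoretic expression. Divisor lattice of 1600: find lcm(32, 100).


In a divisor lattice, join = lcm (least common multiple).
gcd(32,100) = 4
lcm(32,100) = 32*100/gcd = 3200/4 = 800


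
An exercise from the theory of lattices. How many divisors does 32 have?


Divisors of 32: [1, 2, 4, 8, 16, 32]
Count: 6


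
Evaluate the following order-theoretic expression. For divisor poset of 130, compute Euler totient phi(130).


phi(n) = n * prod_{p|n} (1 - 1/p).
Prime divisors of 130: [2, 5, 13]
phi(130) = 130 * (1 - 1/2) * (1 - 1/5) * (1 - 1/13)
phi(130) = 48


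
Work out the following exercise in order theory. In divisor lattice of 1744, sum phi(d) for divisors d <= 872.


Divisors of 1744 up to 872: [1, 2, 4, 8, 16, 109, 218, 436, 872]
phi values: [1, 1, 2, 4, 8, 108, 108, 216, 432]
Sum = 880


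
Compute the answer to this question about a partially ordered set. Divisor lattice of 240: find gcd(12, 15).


In a divisor lattice, meet = gcd (greatest common divisor).
By Euclidean algorithm or factoring: gcd(12,15) = 3


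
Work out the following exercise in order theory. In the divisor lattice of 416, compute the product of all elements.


Divisors of 416: [1, 2, 4, 8, 13, 16, 26, 32, 52, 104, 208, 416]
Product = n^(d(n)/2) = 416^(12/2)
Product = 5182746699759616


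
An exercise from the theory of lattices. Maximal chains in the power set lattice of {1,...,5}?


A maximal chain goes from the minimum element to a maximal element via cover relations.
Counting all min-to-max paths in the cover graph.
Total maximal chains: 120


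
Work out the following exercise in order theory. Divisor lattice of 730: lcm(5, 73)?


Join=lcm.
gcd(5,73)=1
lcm=365


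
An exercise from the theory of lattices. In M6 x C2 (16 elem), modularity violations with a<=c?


Modular law: if a <= c then a v (b ^ c) = (a v b) ^ c.
Check all triples (a,b,c) with a <= c among 16 elements.
This lattice is modular (diamonds M_m and their chain-products are modular).
Total violating triples: 0


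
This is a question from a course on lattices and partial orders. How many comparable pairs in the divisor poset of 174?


A comparable pair {a,b} has a < b or b < a in the order.
Count unordered pairs where one element is strictly below the other.
Examples: {1,2}, {1,3}, {1,6}, {1,29}, ...
Total comparable pairs: 19


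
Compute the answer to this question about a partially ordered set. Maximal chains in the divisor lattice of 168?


A maximal chain goes from the minimum element to a maximal element via cover relations.
Counting all min-to-max paths in the cover graph.
Total maximal chains: 20


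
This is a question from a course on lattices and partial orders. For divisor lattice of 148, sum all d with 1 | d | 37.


Interval [1,37] in divisors of 148: [1, 37]
Sum = 38


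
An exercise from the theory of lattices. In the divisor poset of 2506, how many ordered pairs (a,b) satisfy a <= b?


The order relation is {(a,b) : a <= b}, reflexive so it includes (a,a).
Examples: (1,1), (1,1253), (1,14), (1,179), (1,2), ...
Total ordered pairs: 27


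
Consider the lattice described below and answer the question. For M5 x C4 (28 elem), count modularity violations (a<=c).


Modular law: if a <= c then a v (b ^ c) = (a v b) ^ c.
Check all triples (a,b,c) with a <= c among 28 elements.
This lattice is modular (diamonds M_m and their chain-products are modular).
Total violating triples: 0


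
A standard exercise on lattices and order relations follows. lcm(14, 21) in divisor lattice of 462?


Join=lcm.
gcd(14,21)=7
lcm=42


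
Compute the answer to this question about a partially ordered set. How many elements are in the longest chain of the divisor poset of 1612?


A chain is a totally ordered subset; we count the number of elements in a maximum chain.
Compute, for each element x, the size of the longest chain ending at x:
  1: 1
  2: 2
  13: 2
  31: 2
  4: 3
  26: 3
  ...
A maximum chain: 1 < 2 < 4 < 52 < 1612
Number of elements in the longest chain: 5


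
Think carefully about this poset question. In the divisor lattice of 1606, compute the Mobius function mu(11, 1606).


In a divisor lattice, mu(a,b) = mu(b/a) where mu is the classical Mobius function.
b/a = 1606/11 = 146
Prime factorization of 146: primes [2, 73]
146 is squarefree with 2 prime factor(s), so mu(146) = (-1)^2 = 1


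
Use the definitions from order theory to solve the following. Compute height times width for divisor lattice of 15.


Height = length of longest chain minus 1; width = size of largest antichain.
A maximum chain: 1 | 5 | 15  (height 2).
A maximum antichain: {3, 5}  (width 2).
Product = 2 * 2 = 4


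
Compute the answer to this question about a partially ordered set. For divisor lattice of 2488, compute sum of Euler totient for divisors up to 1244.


Divisors of 2488 up to 1244: [1, 2, 4, 8, 311, 622, 1244]
phi values: [1, 1, 2, 4, 310, 310, 620]
Sum = 1248


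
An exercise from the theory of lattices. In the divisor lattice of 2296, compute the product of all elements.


Divisors of 2296: [1, 2, 4, 7, 8, 14, 28, 41, 56, 82, 164, 287, 328, 574, 1148, 2296]
Product = n^(d(n)/2) = 2296^(16/2)
Product = 772280501280116853950119936


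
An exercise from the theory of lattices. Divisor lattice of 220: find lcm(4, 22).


In a divisor lattice, join = lcm (least common multiple).
gcd(4,22) = 2
lcm(4,22) = 4*22/gcd = 88/2 = 44
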